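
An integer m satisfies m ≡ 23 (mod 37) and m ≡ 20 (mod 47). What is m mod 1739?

37⁻¹ mod 47: 37*14 ≡ 1 (mod 47), so 37⁻¹ ≡ 14.
m = 23 + 37*((20 − 23)*14 mod 47) = 23 + 37*5 = 208.

208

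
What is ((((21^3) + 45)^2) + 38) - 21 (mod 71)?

(21)^3 ≡ 31 (mod 71)
31 + 45 = 76 ≡ 5 (mod 71)
(5)^2 ≡ 25 (mod 71)
25 + 38 = 63
63 - 21 = 42

42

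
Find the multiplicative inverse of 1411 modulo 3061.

2395

Run the extended Euclidean algorithm:
3061 = 2×1411 + 239
1411 = 5×239 + 216
239 = 1×216 + 23
216 = 9×23 + 9
23 = 2×9 + 5
9 = 1×5 + 4
5 = 1×4 + 1
4 = 4×1 + 0
gcd(1411, 3061) = 1, so the inverse exists.
Bézout: 1 = 307×3061 − 666×1411.
So 1411⁻¹ ≡ −666 ≡ 2395 (mod 3061).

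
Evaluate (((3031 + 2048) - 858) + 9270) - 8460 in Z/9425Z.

3031 + 2048 = 5079
5079 - 858 = 4221
4221 + 9270 = 13491 ≡ 4066 (mod 9425)
4066 - 8460 = -4394 ≡ 5031 (mod 9425)

5031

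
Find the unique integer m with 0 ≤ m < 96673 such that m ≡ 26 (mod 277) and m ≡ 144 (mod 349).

277⁻¹ mod 349: 277×63 ≡ 1 (mod 349), so 277⁻¹ ≡ 63.
m = 26 + 277×((144 − 26)×63 mod 349) = 26 + 277×105 = 29111.
Check: 29111 mod 277 = 26, 29111 mod 349 = 144. ✓

29111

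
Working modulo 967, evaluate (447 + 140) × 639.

447 + 140 = 587
587 × 639 = 375093 ≡ 864 (mod 967)

864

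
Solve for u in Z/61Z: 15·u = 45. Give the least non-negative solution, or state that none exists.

3

gcd(15, 61) = 1, so a unique solution mod 61 exists.
15⁻¹ ≡ 57 (mod 61).
u ≡ 57·45 ≡ 3 (mod 61).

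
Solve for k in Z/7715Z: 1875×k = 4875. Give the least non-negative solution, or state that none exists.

gcd(1875, 7715) = 5, and 5 | 4875, so solutions exist.
Divide through by 5: 375×k = 975 (mod 1543).
375⁻¹ ≡ 897 (mod 1543).
k ≡ 897×975 ≡ 1237 (mod 1543).
The smallest non-negative solution is k = 1237.

1237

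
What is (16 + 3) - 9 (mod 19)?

16 + 3 = 19 ≡ 0 (mod 19)
0 - 9 = -9 ≡ 10 (mod 19)

10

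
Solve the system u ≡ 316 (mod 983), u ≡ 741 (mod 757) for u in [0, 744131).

983⁻¹ mod 757: 983×412 ≡ 1 (mod 757), so 983⁻¹ ≡ 412.
u = 316 + 983×((741 − 316)×412 mod 757) = 316 + 983×233 = 229355.

229355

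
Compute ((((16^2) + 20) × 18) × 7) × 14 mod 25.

14

(16)^2 ≡ 6 (mod 25)
6 + 20 = 26 ≡ 1 (mod 25)
1 × 18 = 18
18 × 7 = 126 ≡ 1 (mod 25)
1 × 14 = 14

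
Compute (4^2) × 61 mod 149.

82

(4)^2 ≡ 16 (mod 149)
16 × 61 = 976 ≡ 82 (mod 149)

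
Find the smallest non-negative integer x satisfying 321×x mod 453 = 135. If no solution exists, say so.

gcd(321, 453) = 3, and 3 | 135, so solutions exist.
Divide through by 3: 107×x = 45 (mod 151).
107⁻¹ ≡ 24 (mod 151).
x ≡ 24×45 ≡ 23 (mod 151).
The smallest non-negative solution is x = 23.

23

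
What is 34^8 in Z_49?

15

Using repeated squaring:
34^1 ≡ 34 (mod 49)
34^2 ≡ 34^2 = 1156 ≡ 29 (mod 49)
34^4 ≡ 29^2 = 841 ≡ 8 (mod 49)
34^8 ≡ 8^2 = 64 ≡ 15 (mod 49)
So 34^8 ≡ 15 (mod 49).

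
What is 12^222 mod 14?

222 in binary is 11011110, i.e. 222 = 128 + 64 + 16 + 8 + 4 + 2.
12^1 ≡ 12 (mod 14)
12^2 ≡ 12^2 = 144 ≡ 4 (mod 14)
12^4 ≡ 4^2 = 16 ≡ 2 (mod 14)
12^8 ≡ 2^2 = 4 (mod 14)
12^16 ≡ 4^2 = 16 ≡ 2 (mod 14)
12^32 ≡ 2^2 = 4 (mod 14)
12^64 ≡ 4^2 = 16 ≡ 2 (mod 14)
12^128 ≡ 2^2 = 4 (mod 14)
12^222 = 12^128 × 12^64 × 12^16 × 12^8 × 12^4 × 12^2 ≡ 4 × 2 × 2 × 4 × 2 × 4 (mod 14).
Accumulate the product:
4 × 2 = 8
8 × 2 = 16 ≡ 2
2 × 4 = 8
8 × 2 = 16 ≡ 2
2 × 4 = 8

8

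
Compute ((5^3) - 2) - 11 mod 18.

4

(5)^3 ≡ 17 (mod 18)
17 - 2 = 15
15 - 11 = 4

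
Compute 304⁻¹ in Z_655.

Apply the Euclidean algorithm and back-substitute:
655 = 2·304 + 47
304 = 6·47 + 22
47 = 2·22 + 3
22 = 7·3 + 1
3 = 3·1 + 0
gcd(304, 655) = 1, so the inverse exists.
Bézout: 1 = −97·655 + 209·304.
So 304⁻¹ ≡ 209 (mod 655).

209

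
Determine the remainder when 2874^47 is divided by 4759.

5

47 in binary is 101111, i.e. 47 = 32 + 8 + 4 + 2 + 1.
2874^1 ≡ 2874 (mod 4759)
2874^2 ≡ 2874^2 = 8259876 ≡ 3011 (mod 4759)
2874^4 ≡ 3011^2 = 9066121 ≡ 226 (mod 4759)
2874^8 ≡ 226^2 = 51076 ≡ 3486 (mod 4759)
2874^16 ≡ 3486^2 = 12152196 ≡ 2469 (mod 4759)
2874^32 ≡ 2469^2 = 6095961 ≡ 4441 (mod 4759)
2874^47 = 2874^32 × 2874^8 × 2874^4 × 2874^2 × 2874^1 ≡ 4441 × 3486 × 226 × 3011 × 2874 (mod 4759).
Accumulate the product:
4441 × 3486 = 15481326 ≡ 299
299 × 226 = 67574 ≡ 948
948 × 3011 = 2854428 ≡ 3787
3787 × 2874 = 10883838 ≡ 5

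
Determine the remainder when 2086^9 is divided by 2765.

301

By square-and-multiply:
9 in binary is 1001, i.e. 9 = 8 + 1.
2086^1 ≡ 2086 (mod 2765)
2086^2 ≡ 2086^2 = 4351396 ≡ 2051 (mod 2765)
2086^4 ≡ 2051^2 = 4206601 ≡ 1036 (mod 2765)
2086^8 ≡ 1036^2 = 1073296 ≡ 476 (mod 2765)
2086^9 = 2086^8 · 2086^1 ≡ 476 · 2086 (mod 2765).
476 · 2086 = 992936 ≡ 301 (mod 2765).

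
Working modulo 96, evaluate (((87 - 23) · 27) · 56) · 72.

87 - 23 = 64
64 · 27 = 1728 ≡ 0 (mod 96)
0 · 56 = 0
0 · 72 = 0

0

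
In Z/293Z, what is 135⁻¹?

293 = 2×135 + 23
135 = 5×23 + 20
23 = 1×20 + 3
20 = 6×3 + 2
3 = 1×2 + 1
2 = 2×1 + 0
gcd(135, 293) = 1, so the inverse exists.
Back-substitute for 1:
1 = 1×3 − 1×2
  = −1×20 + 7×3
  = 7×23 − 8×20
  = −8×135 + 47×23
  = 47×293 − 102×135
So 135⁻¹ ≡ −102 ≡ 191 (mod 293).

191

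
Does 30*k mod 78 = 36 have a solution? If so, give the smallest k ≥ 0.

9

gcd(30, 78) = 6, and 6 | 36, so solutions exist.
Divide through by 6: 5*k ≡ 6 mod 13.
5⁻¹ ≡ 8 (mod 13).
k ≡ 8*6 ≡ 9 (mod 13).
The smallest non-negative solution is k = 9.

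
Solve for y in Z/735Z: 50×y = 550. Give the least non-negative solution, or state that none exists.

11

gcd(50, 735) = 5, and 5 | 550, so solutions exist.
Divide through by 5: 10×y ≡ 110 mod 147.
10⁻¹ ≡ 103 (mod 147).
y ≡ 103×110 ≡ 11 (mod 147).
The smallest non-negative solution is y = 11.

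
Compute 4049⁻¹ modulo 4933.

Apply the Euclidean algorithm and back-substitute:
4933 = 1*4049 + 884
4049 = 4*884 + 513
884 = 1*513 + 371
513 = 1*371 + 142
371 = 2*142 + 87
142 = 1*87 + 55
87 = 1*55 + 32
55 = 1*32 + 23
32 = 1*23 + 9
23 = 2*9 + 5
9 = 1*5 + 4
5 = 1*4 + 1
4 = 4*1 + 0
gcd(4049, 4933) = 1, so the inverse exists.
Bézout: 1 = −884*4933 + 1077*4049.
So 4049⁻¹ ≡ 1077 (mod 4933).

1077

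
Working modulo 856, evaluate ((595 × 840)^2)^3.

408

595 × 840 = 499800 ≡ 752 (mod 856)
(752)^2 ≡ 544 (mod 856)
(544)^3 ≡ 408 (mod 856)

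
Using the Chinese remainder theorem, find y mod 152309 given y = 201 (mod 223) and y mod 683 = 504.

223⁻¹ mod 683: 223*634 ≡ 1 (mod 683), so 223⁻¹ ≡ 634.
y = 201 + 223*((504 − 201)*634 mod 683) = 201 + 223*179 = 40118.

40118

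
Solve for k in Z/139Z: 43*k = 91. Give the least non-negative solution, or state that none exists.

70

gcd(43, 139) = 1, so a unique solution mod 139 exists.
43⁻¹ ≡ 97 (mod 139).
k ≡ 97*91 ≡ 70 (mod 139).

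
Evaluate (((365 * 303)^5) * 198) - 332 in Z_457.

323

365 * 303 = 110595 ≡ 1 (mod 457)
(1)^5 ≡ 1 (mod 457)
1 * 198 = 198
198 - 332 = -134 ≡ 323 (mod 457)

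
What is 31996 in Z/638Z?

96

31996 = 50·638 + 96, so 31996 ≡ 96 (mod 638).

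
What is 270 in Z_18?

270 = 15×18 + 0, so 270 ≡ 0 (mod 18).

0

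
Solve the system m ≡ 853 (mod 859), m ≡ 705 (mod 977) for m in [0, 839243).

300644

859⁻¹ mod 977: 859·770 ≡ 1 (mod 977), so 859⁻¹ ≡ 770.
m = 853 + 859·((705 − 853)·770 mod 977) = 853 + 859·349 = 300644.
Check: 300644 mod 859 = 853, 300644 mod 977 = 705. ✓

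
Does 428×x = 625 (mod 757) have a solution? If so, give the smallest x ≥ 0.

502

gcd(428, 757) = 1, so a unique solution mod 757 exists.
428⁻¹ ≡ 260 (mod 757).
x ≡ 260×625 ≡ 502 (mod 757).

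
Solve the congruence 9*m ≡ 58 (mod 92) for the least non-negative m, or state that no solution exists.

gcd(9, 92) = 1, so a unique solution mod 92 exists.
9⁻¹ ≡ 41 (mod 92).
m ≡ 41*58 ≡ 78 (mod 92).

78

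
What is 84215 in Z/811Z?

84215 = 103×811 + 682, so 84215 ≡ 682 (mod 811).

682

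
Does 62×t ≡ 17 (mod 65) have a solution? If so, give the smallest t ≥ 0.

16

gcd(62, 65) = 1, so a unique solution mod 65 exists.
62⁻¹ ≡ 43 (mod 65).
t ≡ 43×17 ≡ 16 (mod 65).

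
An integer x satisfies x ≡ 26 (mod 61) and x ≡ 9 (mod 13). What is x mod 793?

87

61⁻¹ mod 13: 61×3 ≡ 1 (mod 13), so 61⁻¹ ≡ 3.
x = 26 + 61×((9 − 26)×3 mod 13) = 26 + 61×1 = 87.
Check: 87 mod 61 = 26, 87 mod 13 = 9. ✓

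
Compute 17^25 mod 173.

17^1 ≡ 17 (mod 173)
17^2 ≡ 17^2 = 289 ≡ 116 (mod 173)
17^4 ≡ 116^2 = 13456 ≡ 135 (mod 173)
17^8 ≡ 135^2 = 18225 ≡ 60 (mod 173)
17^16 ≡ 60^2 = 3600 ≡ 140 (mod 173)
17^25 = 17^16 × 17^8 × 17^1 ≡ 140 × 60 × 17 (mod 173).
Accumulate the product:
140 × 60 = 8400 ≡ 96
96 × 17 = 1632 ≡ 75

75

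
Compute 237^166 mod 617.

19

Compute successive squares:
166 in binary is 10100110, i.e. 166 = 128 + 32 + 4 + 2.
237^1 ≡ 237 (mod 617)
237^2 ≡ 237^2 = 56169 ≡ 22 (mod 617)
237^4 ≡ 22^2 = 484 (mod 617)
237^8 ≡ 484^2 = 234256 ≡ 413 (mod 617)
237^16 ≡ 413^2 = 170569 ≡ 277 (mod 617)
237^32 ≡ 277^2 = 76729 ≡ 221 (mod 617)
237^64 ≡ 221^2 = 48841 ≡ 98 (mod 617)
237^128 ≡ 98^2 = 9604 ≡ 349 (mod 617)
237^166 = 237^128 × 237^32 × 237^4 × 237^2 ≡ 349 × 221 × 484 × 22 (mod 617).
Accumulate the product:
349 × 221 = 77129 ≡ 4
4 × 484 = 1936 ≡ 85
85 × 22 = 1870 ≡ 19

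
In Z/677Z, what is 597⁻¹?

110

677 = 1×597 + 80
597 = 7×80 + 37
80 = 2×37 + 6
37 = 6×6 + 1
6 = 6×1 + 0
gcd(597, 677) = 1, so the inverse exists.
Back-substitute for 1:
1 = 1×37 − 6×6
  = −6×80 + 13×37
  = 13×597 − 97×80
  = −97×677 + 110×597
So 597⁻¹ ≡ 110 (mod 677).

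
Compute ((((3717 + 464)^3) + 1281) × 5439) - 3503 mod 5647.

3717 + 464 = 4181
(4181)^3 ≡ 1896 (mod 5647)
1896 + 1281 = 3177
3177 × 5439 = 17279703 ≡ 5530 (mod 5647)
5530 - 3503 = 2027

2027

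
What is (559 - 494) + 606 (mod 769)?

671

559 - 494 = 65
65 + 606 = 671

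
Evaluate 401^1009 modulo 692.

Compute successive squares:
1009 in binary is 1111110001, i.e. 1009 = 512 + 256 + 128 + 64 + 32 + 16 + 1.
401^1 ≡ 401 (mod 692)
401^2 ≡ 401^2 = 160801 ≡ 257 (mod 692)
401^4 ≡ 257^2 = 66049 ≡ 309 (mod 692)
401^8 ≡ 309^2 = 95481 ≡ 677 (mod 692)
401^16 ≡ 677^2 = 458329 ≡ 225 (mod 692)
401^32 ≡ 225^2 = 50625 ≡ 109 (mod 692)
401^64 ≡ 109^2 = 11881 ≡ 117 (mod 692)
401^128 ≡ 117^2 = 13689 ≡ 541 (mod 692)
401^256 ≡ 541^2 = 292681 ≡ 657 (mod 692)
401^512 ≡ 657^2 = 431649 ≡ 533 (mod 692)
401^1009 = 401^512 · 401^256 · 401^128 · 401^64 · 401^32 · 401^16 · 401^1 ≡ 533 · 657 · 541 · 117 · 109 · 225 · 401 (mod 692).
Accumulate the product:
533 · 657 = 350181 ≡ 29
29 · 541 = 15689 ≡ 465
465 · 117 = 54405 ≡ 429
429 · 109 = 46761 ≡ 397
397 · 225 = 89325 ≡ 57
57 · 401 = 22857 ≡ 21

21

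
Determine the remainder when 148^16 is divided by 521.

124

Using repeated squaring:
148^1 ≡ 148 (mod 521)
148^2 ≡ 148^2 = 21904 ≡ 22 (mod 521)
148^4 ≡ 22^2 = 484 (mod 521)
148^8 ≡ 484^2 = 234256 ≡ 327 (mod 521)
148^16 ≡ 327^2 = 106929 ≡ 124 (mod 521)
So 148^16 ≡ 124 (mod 521).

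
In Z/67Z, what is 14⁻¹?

24

By the extended Euclidean algorithm:
67 = 4·14 + 11
14 = 1·11 + 3
11 = 3·3 + 2
3 = 1·2 + 1
2 = 2·1 + 0
gcd(14, 67) = 1, so the inverse exists.
Back-substitute for 1:
1 = 1·3 − 1·2
  = −1·11 + 4·3
  = 4·14 − 5·11
  = −5·67 + 24·14
So 14⁻¹ ≡ 24 (mod 67).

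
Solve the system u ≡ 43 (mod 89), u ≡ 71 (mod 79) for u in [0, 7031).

5917

89⁻¹ mod 79: 89·8 ≡ 1 (mod 79), so 89⁻¹ ≡ 8.
u = 43 + 89·((71 − 43)·8 mod 79) = 43 + 89·66 = 5917.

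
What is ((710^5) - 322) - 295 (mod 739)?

657

(710)^5 ≡ 535 (mod 739)
535 - 322 = 213
213 - 295 = -82 ≡ 657 (mod 739)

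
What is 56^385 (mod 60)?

Using repeated squaring:
385 in binary is 110000001, i.e. 385 = 256 + 128 + 1.
56^1 ≡ 56 (mod 60)
56^2 ≡ 56^2 = 3136 ≡ 16 (mod 60)
56^4 ≡ 16^2 = 256 ≡ 16 (mod 60)
56^8 ≡ 16^2 = 256 ≡ 16 (mod 60)
56^16 ≡ 16^2 = 256 ≡ 16 (mod 60)
56^32 ≡ 16^2 = 256 ≡ 16 (mod 60)
56^64 ≡ 16^2 = 256 ≡ 16 (mod 60)
56^128 ≡ 16^2 = 256 ≡ 16 (mod 60)
56^256 ≡ 16^2 = 256 ≡ 16 (mod 60)
56^385 = 56^256 × 56^128 × 56^1 ≡ 16 × 16 × 56 (mod 60).
Accumulate the product:
16 × 16 = 256 ≡ 16
16 × 56 = 896 ≡ 56

56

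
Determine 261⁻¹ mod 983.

983 = 3·261 + 200
261 = 1·200 + 61
200 = 3·61 + 17
61 = 3·17 + 10
17 = 1·10 + 7
10 = 1·7 + 3
7 = 2·3 + 1
3 = 3·1 + 0
gcd(261, 983) = 1, so the inverse exists.
Bézout: 1 = 77·983 − 290·261.
So 261⁻¹ ≡ −290 ≡ 693 (mod 983).

693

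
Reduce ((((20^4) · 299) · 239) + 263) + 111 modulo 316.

314

(20)^4 ≡ 104 (mod 316)
104 · 299 = 31096 ≡ 128 (mod 316)
128 · 239 = 30592 ≡ 256 (mod 316)
256 + 263 = 519 ≡ 203 (mod 316)
203 + 111 = 314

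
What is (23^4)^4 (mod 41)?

(23)^4 ≡ 16 (mod 41)
(16)^4 ≡ 18 (mod 41)

18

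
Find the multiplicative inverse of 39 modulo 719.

719 = 18*39 + 17
39 = 2*17 + 5
17 = 3*5 + 2
5 = 2*2 + 1
2 = 2*1 + 0
gcd(39, 719) = 1, so the inverse exists.
Back-substitute for 1:
1 = 1*5 − 2*2
  = −2*17 + 7*5
  = 7*39 − 16*17
  = −16*719 + 295*39
So 39⁻¹ ≡ 295 (mod 719).

295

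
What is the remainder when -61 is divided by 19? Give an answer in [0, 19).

-61 = -4·19 + 15, so -61 ≡ 15 (mod 19).

15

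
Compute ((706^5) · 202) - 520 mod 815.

(706)^5 ≡ 381 (mod 815)
381 · 202 = 76962 ≡ 352 (mod 815)
352 - 520 = -168 ≡ 647 (mod 815)

647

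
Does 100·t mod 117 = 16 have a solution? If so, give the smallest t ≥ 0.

gcd(100, 117) = 1, so a unique solution mod 117 exists.
100⁻¹ ≡ 55 (mod 117).
t ≡ 55·16 ≡ 61 (mod 117).

61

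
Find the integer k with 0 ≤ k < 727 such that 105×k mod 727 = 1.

637

Run the extended Euclidean algorithm:
727 = 6*105 + 97
105 = 1*97 + 8
97 = 12*8 + 1
8 = 8*1 + 0
gcd(105, 727) = 1, so the inverse exists.
Bézout: 1 = 13*727 − 90*105.
So 105⁻¹ ≡ −90 ≡ 637 (mod 727).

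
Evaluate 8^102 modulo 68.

4

102 in binary is 1100110, i.e. 102 = 64 + 32 + 4 + 2.
8^1 ≡ 8 (mod 68)
8^2 ≡ 8^2 = 64 (mod 68)
8^4 ≡ 64^2 = 4096 ≡ 16 (mod 68)
8^8 ≡ 16^2 = 256 ≡ 52 (mod 68)
8^16 ≡ 52^2 = 2704 ≡ 52 (mod 68)
8^32 ≡ 52^2 = 2704 ≡ 52 (mod 68)
8^64 ≡ 52^2 = 2704 ≡ 52 (mod 68)
8^102 = 8^64 * 8^32 * 8^4 * 8^2 ≡ 52 * 52 * 16 * 64 (mod 68).
Accumulate the product:
52 * 52 = 2704 ≡ 52
52 * 16 = 832 ≡ 16
16 * 64 = 1024 ≡ 4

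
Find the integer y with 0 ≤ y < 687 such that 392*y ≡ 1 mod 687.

687 = 1×392 + 295
392 = 1×295 + 97
295 = 3×97 + 4
97 = 24×4 + 1
4 = 4×1 + 0
gcd(392, 687) = 1, so the inverse exists.
Bézout: 1 = −97×687 + 170×392.
So 392⁻¹ ≡ 170 (mod 687).

170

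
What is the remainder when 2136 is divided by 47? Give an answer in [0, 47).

2136 = 45×47 + 21, so 2136 ≡ 21 (mod 47).

21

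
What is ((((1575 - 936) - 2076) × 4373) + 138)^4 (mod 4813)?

1953

1575 - 936 = 639
639 - 2076 = -1437 ≡ 3376 (mod 4813)
3376 × 4373 = 14763248 ≡ 1777 (mod 4813)
1777 + 138 = 1915
(1915)^4 ≡ 1953 (mod 4813)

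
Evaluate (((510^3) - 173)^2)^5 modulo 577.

(510)^3 ≡ 431 (mod 577)
431 - 173 = 258
(258)^2 ≡ 209 (mod 577)
(209)^5 ≡ 362 (mod 577)

362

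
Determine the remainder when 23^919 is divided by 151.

Using repeated squaring:
919 in binary is 1110010111, i.e. 919 = 512 + 256 + 128 + 16 + 4 + 2 + 1.
23^1 ≡ 23 (mod 151)
23^2 ≡ 23^2 = 529 ≡ 76 (mod 151)
23^4 ≡ 76^2 = 5776 ≡ 38 (mod 151)
23^8 ≡ 38^2 = 1444 ≡ 85 (mod 151)
23^16 ≡ 85^2 = 7225 ≡ 128 (mod 151)
23^32 ≡ 128^2 = 16384 ≡ 76 (mod 151)
23^64 ≡ 76^2 = 5776 ≡ 38 (mod 151)
23^128 ≡ 38^2 = 1444 ≡ 85 (mod 151)
23^256 ≡ 85^2 = 7225 ≡ 128 (mod 151)
23^512 ≡ 128^2 = 16384 ≡ 76 (mod 151)
23^919 = 23^512 * 23^256 * 23^128 * 23^16 * 23^4 * 23^2 * 23^1 ≡ 76 * 128 * 85 * 128 * 38 * 76 * 23 (mod 151).
Accumulate the product:
76 * 128 = 9728 ≡ 64
64 * 85 = 5440 ≡ 4
4 * 128 = 512 ≡ 59
59 * 38 = 2242 ≡ 128
128 * 76 = 9728 ≡ 64
64 * 23 = 1472 ≡ 113

113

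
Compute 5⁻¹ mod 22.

9

Apply the Euclidean algorithm and back-substitute:
22 = 4·5 + 2
5 = 2·2 + 1
2 = 2·1 + 0
gcd(5, 22) = 1, so the inverse exists.
Bézout: 1 = −2·22 + 9·5.
So 5⁻¹ ≡ 9 (mod 22).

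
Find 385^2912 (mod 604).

2912 in binary is 101101100000, i.e. 2912 = 2048 + 512 + 256 + 64 + 32.
385^1 ≡ 385 (mod 604)
385^2 ≡ 385^2 = 148225 ≡ 245 (mod 604)
385^4 ≡ 245^2 = 60025 ≡ 229 (mod 604)
385^8 ≡ 229^2 = 52441 ≡ 497 (mod 604)
385^16 ≡ 497^2 = 247009 ≡ 577 (mod 604)
385^32 ≡ 577^2 = 332929 ≡ 125 (mod 604)
385^64 ≡ 125^2 = 15625 ≡ 525 (mod 604)
385^128 ≡ 525^2 = 275625 ≡ 201 (mod 604)
385^256 ≡ 201^2 = 40401 ≡ 537 (mod 604)
385^512 ≡ 537^2 = 288369 ≡ 261 (mod 604)
385^1024 ≡ 261^2 = 68121 ≡ 473 (mod 604)
385^2048 ≡ 473^2 = 223729 ≡ 249 (mod 604)
385^2912 = 385^2048 × 385^512 × 385^256 × 385^64 × 385^32 ≡ 249 × 261 × 537 × 525 × 125 (mod 604).
Accumulate the product:
249 × 261 = 64989 ≡ 361
361 × 537 = 193857 ≡ 577
577 × 525 = 302925 ≡ 321
321 × 125 = 40125 ≡ 261

261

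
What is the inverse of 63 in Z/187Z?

95

Run the extended Euclidean algorithm:
187 = 2·63 + 61
63 = 1·61 + 2
61 = 30·2 + 1
2 = 2·1 + 0
gcd(63, 187) = 1, so the inverse exists.
Bézout: 1 = 31·187 − 92·63.
So 63⁻¹ ≡ −92 ≡ 95 (mod 187).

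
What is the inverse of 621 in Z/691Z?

691 = 1×621 + 70
621 = 8×70 + 61
70 = 1×61 + 9
61 = 6×9 + 7
9 = 1×7 + 2
7 = 3×2 + 1
2 = 2×1 + 0
gcd(621, 691) = 1, so the inverse exists.
Bézout: 1 = −275×691 + 306×621.
So 621⁻¹ ≡ 306 (mod 691).

306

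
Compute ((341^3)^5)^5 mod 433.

(341)^3 ≡ 279 (mod 433)
(279)^5 ≡ 84 (mod 433)
(84)^5 ≡ 182 (mod 433)

182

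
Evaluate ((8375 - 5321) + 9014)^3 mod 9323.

8375 - 5321 = 3054
3054 + 9014 = 12068 ≡ 2745 (mod 9323)
(2745)^3 ≡ 8745 (mod 9323)

8745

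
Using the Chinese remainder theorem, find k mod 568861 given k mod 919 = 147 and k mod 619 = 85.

919⁻¹ mod 619: 919·456 ≡ 1 (mod 619), so 919⁻¹ ≡ 456.
k = 147 + 919·((85 − 147)·456 mod 619) = 147 + 919·202 = 185785.
Check: 185785 mod 919 = 147, 185785 mod 619 = 85. ✓

185785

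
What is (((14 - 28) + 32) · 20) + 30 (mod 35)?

14 - 28 = -14 ≡ 21 (mod 35)
21 + 32 = 53 ≡ 18 (mod 35)
18 · 20 = 360 ≡ 10 (mod 35)
10 + 30 = 40 ≡ 5 (mod 35)

5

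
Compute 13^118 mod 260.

169

By square-and-multiply:
13^1 ≡ 13 (mod 260)
13^2 ≡ 13^2 = 169 (mod 260)
13^4 ≡ 169^2 = 28561 ≡ 221 (mod 260)
13^8 ≡ 221^2 = 48841 ≡ 221 (mod 260)
13^16 ≡ 221^2 = 48841 ≡ 221 (mod 260)
13^32 ≡ 221^2 = 48841 ≡ 221 (mod 260)
13^64 ≡ 221^2 = 48841 ≡ 221 (mod 260)
13^118 = 13^64 × 13^32 × 13^16 × 13^4 × 13^2 ≡ 221 × 221 × 221 × 221 × 169 (mod 260).
Accumulate the product:
221 × 221 = 48841 ≡ 221
221 × 221 = 48841 ≡ 221
221 × 221 = 48841 ≡ 221
221 × 169 = 37349 ≡ 169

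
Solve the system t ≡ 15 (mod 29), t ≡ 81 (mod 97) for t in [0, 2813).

566

29⁻¹ mod 97: 29×87 ≡ 1 (mod 97), so 29⁻¹ ≡ 87.
t = 15 + 29×((81 − 15)×87 mod 97) = 15 + 29×19 = 566.
Check: 566 mod 29 = 15, 566 mod 97 = 81. ✓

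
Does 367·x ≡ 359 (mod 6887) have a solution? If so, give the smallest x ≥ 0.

gcd(367, 6887) = 1, so a unique solution mod 6887 exists.
367⁻¹ ≡ 5686 (mod 6887).
x ≡ 5686·359 ≡ 2722 (mod 6887).

2722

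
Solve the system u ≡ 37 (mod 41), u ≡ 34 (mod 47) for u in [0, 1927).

41⁻¹ mod 47: 41*39 ≡ 1 (mod 47), so 41⁻¹ ≡ 39.
u = 37 + 41*((34 − 37)*39 mod 47) = 37 + 41*24 = 1021.

1021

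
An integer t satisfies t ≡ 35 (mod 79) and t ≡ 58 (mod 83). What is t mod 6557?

79⁻¹ mod 83: 79×62 ≡ 1 (mod 83), so 79⁻¹ ≡ 62.
t = 35 + 79×((58 − 35)×62 mod 83) = 35 + 79×15 = 1220.

1220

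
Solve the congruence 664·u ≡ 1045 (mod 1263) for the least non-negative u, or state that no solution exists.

gcd(664, 1263) = 1, so a unique solution mod 1263 exists.
664⁻¹ ≡ 991 (mod 1263).
u ≡ 991·1045 ≡ 1198 (mod 1263).

1198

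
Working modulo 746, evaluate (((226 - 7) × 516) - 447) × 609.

257

226 - 7 = 219
219 × 516 = 113004 ≡ 358 (mod 746)
358 - 447 = -89 ≡ 657 (mod 746)
657 × 609 = 400113 ≡ 257 (mod 746)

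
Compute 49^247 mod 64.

Compute successive squares:
49^1 ≡ 49 (mod 64)
49^2 ≡ 49^2 = 2401 ≡ 33 (mod 64)
49^4 ≡ 33^2 = 1089 ≡ 1 (mod 64)
49^8 ≡ 1^2 = 1 (mod 64)
49^16 ≡ 1^2 = 1 (mod 64)
49^32 ≡ 1^2 = 1 (mod 64)
49^64 ≡ 1^2 = 1 (mod 64)
49^128 ≡ 1^2 = 1 (mod 64)
49^247 = 49^128 · 49^64 · 49^32 · 49^16 · 49^4 · 49^2 · 49^1 ≡ 1 · 1 · 1 · 1 · 1 · 33 · 49 (mod 64).
Accumulate the product:
1 · 1 = 1
1 · 1 = 1
1 · 1 = 1
1 · 1 = 1
1 · 33 = 33
33 · 49 = 1617 ≡ 17

17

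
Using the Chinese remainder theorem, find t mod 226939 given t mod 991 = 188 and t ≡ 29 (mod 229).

61630

991⁻¹ mod 229: 991*171 ≡ 1 (mod 229), so 991⁻¹ ≡ 171.
t = 188 + 991*((29 − 188)*171 mod 229) = 188 + 991*62 = 61630.
Check: 61630 mod 991 = 188, 61630 mod 229 = 29. ✓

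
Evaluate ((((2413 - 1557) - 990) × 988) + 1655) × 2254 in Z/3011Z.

2361

2413 - 1557 = 856
856 - 990 = -134 ≡ 2877 (mod 3011)
2877 × 988 = 2842476 ≡ 92 (mod 3011)
92 + 1655 = 1747
1747 × 2254 = 3937738 ≡ 2361 (mod 3011)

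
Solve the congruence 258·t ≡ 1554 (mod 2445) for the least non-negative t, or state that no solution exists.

423

gcd(258, 2445) = 3, and 3 | 1554, so solutions exist.
Divide through by 3: 86·t ≡ 518 (mod 815).
86⁻¹ ≡ 616 (mod 815).
t ≡ 616·518 ≡ 423 (mod 815).
The smallest non-negative solution is t = 423.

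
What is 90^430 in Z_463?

430 in binary is 110101110, i.e. 430 = 256 + 128 + 32 + 8 + 4 + 2.
90^1 ≡ 90 (mod 463)
90^2 ≡ 90^2 = 8100 ≡ 229 (mod 463)
90^4 ≡ 229^2 = 52441 ≡ 122 (mod 463)
90^8 ≡ 122^2 = 14884 ≡ 68 (mod 463)
90^16 ≡ 68^2 = 4624 ≡ 457 (mod 463)
90^32 ≡ 457^2 = 208849 ≡ 36 (mod 463)
90^64 ≡ 36^2 = 1296 ≡ 370 (mod 463)
90^128 ≡ 370^2 = 136900 ≡ 315 (mod 463)
90^256 ≡ 315^2 = 99225 ≡ 143 (mod 463)
90^430 = 90^256 × 90^128 × 90^32 × 90^8 × 90^4 × 90^2 ≡ 143 × 315 × 36 × 68 × 122 × 229 (mod 463).
Accumulate the product:
143 × 315 = 45045 ≡ 134
134 × 36 = 4824 ≡ 194
194 × 68 = 13192 ≡ 228
228 × 122 = 27816 ≡ 36
36 × 229 = 8244 ≡ 373

373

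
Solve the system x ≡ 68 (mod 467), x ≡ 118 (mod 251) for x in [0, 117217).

66382

467⁻¹ mod 251: 467*43 ≡ 1 (mod 251), so 467⁻¹ ≡ 43.
x = 68 + 467*((118 − 68)*43 mod 251) = 68 + 467*142 = 66382.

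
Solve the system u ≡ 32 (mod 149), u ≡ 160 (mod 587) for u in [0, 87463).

149⁻¹ mod 587: 149*457 ≡ 1 (mod 587), so 149⁻¹ ≡ 457.
u = 32 + 149*((160 − 32)*457 mod 587) = 32 + 149*383 = 57099.

57099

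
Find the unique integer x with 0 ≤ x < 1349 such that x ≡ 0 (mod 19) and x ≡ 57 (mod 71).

19⁻¹ mod 71: 19·15 ≡ 1 (mod 71), so 19⁻¹ ≡ 15.
x = 0 + 19·((57 − 0)·15 mod 71) = 0 + 19·3 = 57.
Check: 57 mod 19 = 0, 57 mod 71 = 57. ✓

57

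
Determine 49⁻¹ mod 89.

89 = 1*49 + 40
49 = 1*40 + 9
40 = 4*9 + 4
9 = 2*4 + 1
4 = 4*1 + 0
gcd(49, 89) = 1, so the inverse exists.
Bézout: 1 = −11*89 + 20*49.
So 49⁻¹ ≡ 20 (mod 89).

20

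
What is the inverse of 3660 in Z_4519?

Apply the Euclidean algorithm and back-substitute:
4519 = 1×3660 + 859
3660 = 4×859 + 224
859 = 3×224 + 187
224 = 1×187 + 37
187 = 5×37 + 2
37 = 18×2 + 1
2 = 2×1 + 0
gcd(3660, 4519) = 1, so the inverse exists.
Bézout: 1 = −1781×4519 + 2199×3660.
So 3660⁻¹ ≡ 2199 (mod 4519).

2199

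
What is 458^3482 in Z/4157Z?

3577

3482 in binary is 110110011010, i.e. 3482 = 2048 + 1024 + 256 + 128 + 16 + 8 + 2.
458^1 ≡ 458 (mod 4157)
458^2 ≡ 458^2 = 209764 ≡ 1914 (mod 4157)
458^4 ≡ 1914^2 = 3663396 ≡ 1079 (mod 4157)
458^8 ≡ 1079^2 = 1164241 ≡ 281 (mod 4157)
458^16 ≡ 281^2 = 78961 ≡ 4135 (mod 4157)
458^32 ≡ 4135^2 = 17098225 ≡ 484 (mod 4157)
458^64 ≡ 484^2 = 234256 ≡ 1464 (mod 4157)
458^128 ≡ 1464^2 = 2143296 ≡ 2441 (mod 4157)
458^256 ≡ 2441^2 = 5958481 ≡ 1500 (mod 4157)
458^512 ≡ 1500^2 = 2250000 ≡ 1063 (mod 4157)
458^1024 ≡ 1063^2 = 1129969 ≡ 3422 (mod 4157)
458^2048 ≡ 3422^2 = 11710084 ≡ 3972 (mod 4157)
458^3482 = 458^2048 × 458^1024 × 458^256 × 458^128 × 458^16 × 458^8 × 458^2 ≡ 3972 × 3422 × 1500 × 2441 × 4135 × 281 × 1914 (mod 4157).
Accumulate the product:
3972 × 3422 = 13592184 ≡ 2951
2951 × 1500 = 4426500 ≡ 3452
3452 × 2441 = 8426332 ≡ 93
93 × 4135 = 384555 ≡ 2111
2111 × 281 = 593191 ≡ 2897
2897 × 1914 = 5544858 ≡ 3577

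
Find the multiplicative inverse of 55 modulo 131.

81

Run the extended Euclidean algorithm:
131 = 2×55 + 21
55 = 2×21 + 13
21 = 1×13 + 8
13 = 1×8 + 5
8 = 1×5 + 3
5 = 1×3 + 2
3 = 1×2 + 1
2 = 2×1 + 0
gcd(55, 131) = 1, so the inverse exists.
Back-substitute for 1:
1 = 1×3 − 1×2
  = −1×5 + 2×3
  = 2×8 − 3×5
  = −3×13 + 5×8
  = 5×21 − 8×13
  = −8×55 + 21×21
  = 21×131 − 50×55
So 55⁻¹ ≡ −50 ≡ 81 (mod 131).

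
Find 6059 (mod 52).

27

6059 = 116*52 + 27, so 6059 ≡ 27 (mod 52).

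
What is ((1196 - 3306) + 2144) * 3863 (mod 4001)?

1196 - 3306 = -2110 ≡ 1891 (mod 4001)
1891 + 2144 = 4035 ≡ 34 (mod 4001)
34 * 3863 = 131342 ≡ 3310 (mod 4001)

3310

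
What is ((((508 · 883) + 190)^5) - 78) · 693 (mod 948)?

508 · 883 = 448564 ≡ 160 (mod 948)
160 + 190 = 350
(350)^5 ≡ 944 (mod 948)
944 - 78 = 866
866 · 693 = 600138 ≡ 54 (mod 948)

54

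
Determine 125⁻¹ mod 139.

By the extended Euclidean algorithm:
139 = 1*125 + 14
125 = 8*14 + 13
14 = 1*13 + 1
13 = 13*1 + 0
gcd(125, 139) = 1, so the inverse exists.
Bézout: 1 = 9*139 − 10*125.
So 125⁻¹ ≡ −10 ≡ 129 (mod 139).

129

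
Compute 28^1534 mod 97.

85

Using repeated squaring:
1534 in binary is 10111111110, i.e. 1534 = 1024 + 256 + 128 + 64 + 32 + 16 + 8 + 4 + 2.
28^1 ≡ 28 (mod 97)
28^2 ≡ 28^2 = 784 ≡ 8 (mod 97)
28^4 ≡ 8^2 = 64 (mod 97)
28^8 ≡ 64^2 = 4096 ≡ 22 (mod 97)
28^16 ≡ 22^2 = 484 ≡ 96 (mod 97)
28^32 ≡ 96^2 = 9216 ≡ 1 (mod 97)
28^64 ≡ 1^2 = 1 (mod 97)
28^128 ≡ 1^2 = 1 (mod 97)
28^256 ≡ 1^2 = 1 (mod 97)
28^512 ≡ 1^2 = 1 (mod 97)
28^1024 ≡ 1^2 = 1 (mod 97)
28^1534 = 28^1024 · 28^256 · 28^128 · 28^64 · 28^32 · 28^16 · 28^8 · 28^4 · 28^2 ≡ 1 · 1 · 1 · 1 · 1 · 96 · 22 · 64 · 8 (mod 97).
Accumulate the product:
1 · 1 = 1
1 · 1 = 1
1 · 1 = 1
1 · 1 = 1
1 · 96 = 96
96 · 22 = 2112 ≡ 75
75 · 64 = 4800 ≡ 47
47 · 8 = 376 ≡ 85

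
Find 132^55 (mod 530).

298

55 in binary is 110111, i.e. 55 = 32 + 16 + 4 + 2 + 1.
132^1 ≡ 132 (mod 530)
132^2 ≡ 132^2 = 17424 ≡ 464 (mod 530)
132^4 ≡ 464^2 = 215296 ≡ 116 (mod 530)
132^8 ≡ 116^2 = 13456 ≡ 206 (mod 530)
132^16 ≡ 206^2 = 42436 ≡ 36 (mod 530)
132^32 ≡ 36^2 = 1296 ≡ 236 (mod 530)
132^55 = 132^32 · 132^16 · 132^4 · 132^2 · 132^1 ≡ 236 · 36 · 116 · 464 · 132 (mod 530).
Accumulate the product:
236 · 36 = 8496 ≡ 16
16 · 116 = 1856 ≡ 266
266 · 464 = 123424 ≡ 464
464 · 132 = 61248 ≡ 298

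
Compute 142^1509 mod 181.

1509 in binary is 10111100101, i.e. 1509 = 1024 + 256 + 128 + 64 + 32 + 4 + 1.
142^1 ≡ 142 (mod 181)
142^2 ≡ 142^2 = 20164 ≡ 73 (mod 181)
142^4 ≡ 73^2 = 5329 ≡ 80 (mod 181)
142^8 ≡ 80^2 = 6400 ≡ 65 (mod 181)
142^16 ≡ 65^2 = 4225 ≡ 62 (mod 181)
142^32 ≡ 62^2 = 3844 ≡ 43 (mod 181)
142^64 ≡ 43^2 = 1849 ≡ 39 (mod 181)
142^128 ≡ 39^2 = 1521 ≡ 73 (mod 181)
142^256 ≡ 73^2 = 5329 ≡ 80 (mod 181)
142^512 ≡ 80^2 = 6400 ≡ 65 (mod 181)
142^1024 ≡ 65^2 = 4225 ≡ 62 (mod 181)
142^1509 = 142^1024 · 142^256 · 142^128 · 142^64 · 142^32 · 142^4 · 142^1 ≡ 62 · 80 · 73 · 39 · 43 · 80 · 142 (mod 181).
Accumulate the product:
62 · 80 = 4960 ≡ 73
73 · 73 = 5329 ≡ 80
80 · 39 = 3120 ≡ 43
43 · 43 = 1849 ≡ 39
39 · 80 = 3120 ≡ 43
43 · 142 = 6106 ≡ 133

133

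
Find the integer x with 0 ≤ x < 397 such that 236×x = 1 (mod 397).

By the extended Euclidean algorithm:
397 = 1·236 + 161
236 = 1·161 + 75
161 = 2·75 + 11
75 = 6·11 + 9
11 = 1·9 + 2
9 = 4·2 + 1
2 = 2·1 + 0
gcd(236, 397) = 1, so the inverse exists.
Back-substitute for 1:
1 = 1·9 − 4·2
  = −4·11 + 5·9
  = 5·75 − 34·11
  = −34·161 + 73·75
  = 73·236 − 107·161
  = −107·397 + 180·236
So 236⁻¹ ≡ 180 (mod 397).

180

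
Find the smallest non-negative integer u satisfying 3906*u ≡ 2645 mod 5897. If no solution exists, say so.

gcd(3906, 5897) = 1, so a unique solution mod 5897 exists.
3906⁻¹ ≡ 5509 (mod 5897).
u ≡ 5509*2645 ≡ 5715 (mod 5897).

5715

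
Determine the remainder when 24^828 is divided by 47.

By square-and-multiply:
828 in binary is 1100111100, i.e. 828 = 512 + 256 + 32 + 16 + 8 + 4.
24^1 ≡ 24 (mod 47)
24^2 ≡ 24^2 = 576 ≡ 12 (mod 47)
24^4 ≡ 12^2 = 144 ≡ 3 (mod 47)
24^8 ≡ 3^2 = 9 (mod 47)
24^16 ≡ 9^2 = 81 ≡ 34 (mod 47)
24^32 ≡ 34^2 = 1156 ≡ 28 (mod 47)
24^64 ≡ 28^2 = 784 ≡ 32 (mod 47)
24^128 ≡ 32^2 = 1024 ≡ 37 (mod 47)
24^256 ≡ 37^2 = 1369 ≡ 6 (mod 47)
24^512 ≡ 6^2 = 36 (mod 47)
24^828 = 24^512 × 24^256 × 24^32 × 24^16 × 24^8 × 24^4 ≡ 36 × 6 × 28 × 34 × 9 × 3 (mod 47).
Accumulate the product:
36 × 6 = 216 ≡ 28
28 × 28 = 784 ≡ 32
32 × 34 = 1088 ≡ 7
7 × 9 = 63 ≡ 16
16 × 3 = 48 ≡ 1

1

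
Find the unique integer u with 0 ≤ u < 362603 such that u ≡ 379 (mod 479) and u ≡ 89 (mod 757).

293048

479⁻¹ mod 757: 479·580 ≡ 1 (mod 757), so 479⁻¹ ≡ 580.
u = 379 + 479·((89 − 379)·580 mod 757) = 379 + 479·611 = 293048.
Check: 293048 mod 479 = 379, 293048 mod 757 = 89. ✓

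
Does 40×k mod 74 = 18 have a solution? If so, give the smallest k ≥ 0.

gcd(40, 74) = 2, and 2 | 18, so solutions exist.
Divide through by 2: 20×k mod 37 = 9.
20⁻¹ ≡ 13 (mod 37).
k ≡ 13×9 ≡ 6 (mod 37).
The smallest non-negative solution is k = 6.

6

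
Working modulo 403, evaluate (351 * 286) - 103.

351 * 286 = 100386 ≡ 39 (mod 403)
39 - 103 = -64 ≡ 339 (mod 403)

339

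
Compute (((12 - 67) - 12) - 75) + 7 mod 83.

12 - 67 = -55 ≡ 28 (mod 83)
28 - 12 = 16
16 - 75 = -59 ≡ 24 (mod 83)
24 + 7 = 31

31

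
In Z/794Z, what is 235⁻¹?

223

Apply the Euclidean algorithm and back-substitute:
794 = 3*235 + 89
235 = 2*89 + 57
89 = 1*57 + 32
57 = 1*32 + 25
32 = 1*25 + 7
25 = 3*7 + 4
7 = 1*4 + 3
4 = 1*3 + 1
3 = 3*1 + 0
gcd(235, 794) = 1, so the inverse exists.
Bézout: 1 = −66*794 + 223*235.
So 235⁻¹ ≡ 223 (mod 794).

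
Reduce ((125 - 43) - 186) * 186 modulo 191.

125 - 43 = 82
82 - 186 = -104 ≡ 87 (mod 191)
87 * 186 = 16182 ≡ 138 (mod 191)

138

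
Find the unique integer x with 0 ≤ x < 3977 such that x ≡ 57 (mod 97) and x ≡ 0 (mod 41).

2870

97⁻¹ mod 41: 97×11 ≡ 1 (mod 41), so 97⁻¹ ≡ 11.
x = 57 + 97×((0 − 57)×11 mod 41) = 57 + 97×29 = 2870.
Check: 2870 mod 97 = 57, 2870 mod 41 = 0. ✓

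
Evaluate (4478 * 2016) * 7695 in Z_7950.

7410

4478 * 2016 = 9027648 ≡ 4398 (mod 7950)
4398 * 7695 = 33842610 ≡ 7410 (mod 7950)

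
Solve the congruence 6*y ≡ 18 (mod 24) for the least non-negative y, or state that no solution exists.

gcd(6, 24) = 6, and 6 | 18, so solutions exist.
Divide through by 6: 1*y ≡ 3 (mod 4).
1⁻¹ ≡ 1 (mod 4).
y ≡ 1*3 ≡ 3 (mod 4).
The smallest non-negative solution is y = 3.

3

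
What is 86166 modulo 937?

86166 = 91*937 + 899, so 86166 ≡ 899 (mod 937).

899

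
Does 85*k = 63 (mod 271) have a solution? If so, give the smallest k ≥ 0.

gcd(85, 271) = 1, so a unique solution mod 271 exists.
85⁻¹ ≡ 220 (mod 271).
k ≡ 220*63 ≡ 39 (mod 271).

39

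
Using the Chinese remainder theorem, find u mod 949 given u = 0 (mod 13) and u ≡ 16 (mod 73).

819

13⁻¹ mod 73: 13*45 ≡ 1 (mod 73), so 13⁻¹ ≡ 45.
u = 0 + 13*((16 − 0)*45 mod 73) = 0 + 13*63 = 819.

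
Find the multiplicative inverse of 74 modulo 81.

23

Apply the Euclidean algorithm and back-substitute:
81 = 1×74 + 7
74 = 10×7 + 4
7 = 1×4 + 3
4 = 1×3 + 1
3 = 3×1 + 0
gcd(74, 81) = 1, so the inverse exists.
Back-substitute for 1:
1 = 1×4 − 1×3
  = −1×7 + 2×4
  = 2×74 − 21×7
  = −21×81 + 23×74
So 74⁻¹ ≡ 23 (mod 81).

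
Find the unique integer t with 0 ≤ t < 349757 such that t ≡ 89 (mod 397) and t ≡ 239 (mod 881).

397⁻¹ mod 881: 397*162 ≡ 1 (mod 881), so 397⁻¹ ≡ 162.
t = 89 + 397*((239 − 89)*162 mod 881) = 89 + 397*513 = 203750.
Check: 203750 mod 397 = 89, 203750 mod 881 = 239. ✓

203750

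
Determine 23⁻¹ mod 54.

Run the extended Euclidean algorithm:
54 = 2×23 + 8
23 = 2×8 + 7
8 = 1×7 + 1
7 = 7×1 + 0
gcd(23, 54) = 1, so the inverse exists.
Back-substitute for 1:
1 = 1×8 − 1×7
  = −1×23 + 3×8
  = 3×54 − 7×23
So 23⁻¹ ≡ −7 ≡ 47 (mod 54).

47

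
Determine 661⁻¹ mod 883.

Run the extended Euclidean algorithm:
883 = 1*661 + 222
661 = 2*222 + 217
222 = 1*217 + 5
217 = 43*5 + 2
5 = 2*2 + 1
2 = 2*1 + 0
gcd(661, 883) = 1, so the inverse exists.
Back-substitute for 1:
1 = 1*5 − 2*2
  = −2*217 + 87*5
  = 87*222 − 89*217
  = −89*661 + 265*222
  = 265*883 − 354*661
So 661⁻¹ ≡ −354 ≡ 529 (mod 883).

529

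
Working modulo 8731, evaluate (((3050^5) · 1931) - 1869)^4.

121

(3050)^5 ≡ 5072 (mod 8731)
5072 · 1931 = 9794032 ≡ 6581 (mod 8731)
6581 - 1869 = 4712
(4712)^4 ≡ 121 (mod 8731)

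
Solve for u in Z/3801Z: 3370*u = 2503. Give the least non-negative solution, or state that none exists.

832

gcd(3370, 3801) = 1, so a unique solution mod 3801 exists.
3370⁻¹ ≡ 2875 (mod 3801).
u ≡ 2875*2503 ≡ 832 (mod 3801).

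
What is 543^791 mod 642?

543^1 ≡ 543 (mod 642)
543^2 ≡ 543^2 = 294849 ≡ 171 (mod 642)
543^4 ≡ 171^2 = 29241 ≡ 351 (mod 642)
543^8 ≡ 351^2 = 123201 ≡ 579 (mod 642)
543^16 ≡ 579^2 = 335241 ≡ 117 (mod 642)
543^32 ≡ 117^2 = 13689 ≡ 207 (mod 642)
543^64 ≡ 207^2 = 42849 ≡ 477 (mod 642)
543^128 ≡ 477^2 = 227529 ≡ 261 (mod 642)
543^256 ≡ 261^2 = 68121 ≡ 69 (mod 642)
543^512 ≡ 69^2 = 4761 ≡ 267 (mod 642)
543^791 = 543^512 * 543^256 * 543^16 * 543^4 * 543^2 * 543^1 ≡ 267 * 69 * 117 * 351 * 171 * 543 (mod 642).
Accumulate the product:
267 * 69 = 18423 ≡ 447
447 * 117 = 52299 ≡ 297
297 * 351 = 104247 ≡ 243
243 * 171 = 41553 ≡ 465
465 * 543 = 252495 ≡ 189

189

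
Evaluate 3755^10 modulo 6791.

10 in binary is 1010, i.e. 10 = 8 + 2.
3755^1 ≡ 3755 (mod 6791)
3755^2 ≡ 3755^2 = 14100025 ≡ 1909 (mod 6791)
3755^4 ≡ 1909^2 = 3644281 ≡ 4305 (mod 6791)
3755^8 ≡ 4305^2 = 18533025 ≡ 386 (mod 6791)
3755^10 = 3755^8 · 3755^2 ≡ 386 · 1909 (mod 6791).
386 · 1909 = 736874 ≡ 3446 (mod 6791).

3446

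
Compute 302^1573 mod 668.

560

1573 in binary is 11000100101, i.e. 1573 = 1024 + 512 + 32 + 4 + 1.
302^1 ≡ 302 (mod 668)
302^2 ≡ 302^2 = 91204 ≡ 356 (mod 668)
302^4 ≡ 356^2 = 126736 ≡ 484 (mod 668)
302^8 ≡ 484^2 = 234256 ≡ 456 (mod 668)
302^16 ≡ 456^2 = 207936 ≡ 188 (mod 668)
302^32 ≡ 188^2 = 35344 ≡ 608 (mod 668)
302^64 ≡ 608^2 = 369664 ≡ 260 (mod 668)
302^128 ≡ 260^2 = 67600 ≡ 132 (mod 668)
302^256 ≡ 132^2 = 17424 ≡ 56 (mod 668)
302^512 ≡ 56^2 = 3136 ≡ 464 (mod 668)
302^1024 ≡ 464^2 = 215296 ≡ 200 (mod 668)
302^1573 = 302^1024 · 302^512 · 302^32 · 302^4 · 302^1 ≡ 200 · 464 · 608 · 484 · 302 (mod 668).
Accumulate the product:
200 · 464 = 92800 ≡ 616
616 · 608 = 374528 ≡ 448
448 · 484 = 216832 ≡ 400
400 · 302 = 120800 ≡ 560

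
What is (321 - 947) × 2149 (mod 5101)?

1390

321 - 947 = -626 ≡ 4475 (mod 5101)
4475 × 2149 = 9616775 ≡ 1390 (mod 5101)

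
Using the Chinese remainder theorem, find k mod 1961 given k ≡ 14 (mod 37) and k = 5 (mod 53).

37⁻¹ mod 53: 37*43 ≡ 1 (mod 53), so 37⁻¹ ≡ 43.
k = 14 + 37*((5 − 14)*43 mod 53) = 14 + 37*37 = 1383.

1383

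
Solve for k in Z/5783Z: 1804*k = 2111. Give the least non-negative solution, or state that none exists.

1152

gcd(1804, 5783) = 1, so a unique solution mod 5783 exists.
1804⁻¹ ≡ 1247 (mod 5783).
k ≡ 1247*2111 ≡ 1152 (mod 5783).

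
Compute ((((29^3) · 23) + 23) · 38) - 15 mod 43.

25

(29)^3 ≡ 8 (mod 43)
8 · 23 = 184 ≡ 12 (mod 43)
12 + 23 = 35
35 · 38 = 1330 ≡ 40 (mod 43)
40 - 15 = 25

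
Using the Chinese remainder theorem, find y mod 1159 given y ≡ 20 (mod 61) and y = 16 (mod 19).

1118

61⁻¹ mod 19: 61*5 ≡ 1 (mod 19), so 61⁻¹ ≡ 5.
y = 20 + 61*((16 − 20)*5 mod 19) = 20 + 61*18 = 1118.
Check: 1118 mod 61 = 20, 1118 mod 19 = 16. ✓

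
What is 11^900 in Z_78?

1

By square-and-multiply:
900 in binary is 1110000100, i.e. 900 = 512 + 256 + 128 + 4.
11^1 ≡ 11 (mod 78)
11^2 ≡ 11^2 = 121 ≡ 43 (mod 78)
11^4 ≡ 43^2 = 1849 ≡ 55 (mod 78)
11^8 ≡ 55^2 = 3025 ≡ 61 (mod 78)
11^16 ≡ 61^2 = 3721 ≡ 55 (mod 78)
11^32 ≡ 55^2 = 3025 ≡ 61 (mod 78)
11^64 ≡ 61^2 = 3721 ≡ 55 (mod 78)
11^128 ≡ 55^2 = 3025 ≡ 61 (mod 78)
11^256 ≡ 61^2 = 3721 ≡ 55 (mod 78)
11^512 ≡ 55^2 = 3025 ≡ 61 (mod 78)
11^900 = 11^512 · 11^256 · 11^128 · 11^4 ≡ 61 · 55 · 61 · 55 (mod 78).
Accumulate the product:
61 · 55 = 3355 ≡ 1
1 · 61 = 61
61 · 55 = 3355 ≡ 1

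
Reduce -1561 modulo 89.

41

-1561 = -18·89 + 41, so -1561 ≡ 41 (mod 89).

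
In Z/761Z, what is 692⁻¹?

386

761 = 1×692 + 69
692 = 10×69 + 2
69 = 34×2 + 1
2 = 2×1 + 0
gcd(692, 761) = 1, so the inverse exists.
Bézout: 1 = 341×761 − 375×692.
So 692⁻¹ ≡ −375 ≡ 386 (mod 761).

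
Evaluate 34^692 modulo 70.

36

By square-and-multiply:
692 in binary is 1010110100, i.e. 692 = 512 + 128 + 32 + 16 + 4.
34^1 ≡ 34 (mod 70)
34^2 ≡ 34^2 = 1156 ≡ 36 (mod 70)
34^4 ≡ 36^2 = 1296 ≡ 36 (mod 70)
34^8 ≡ 36^2 = 1296 ≡ 36 (mod 70)
34^16 ≡ 36^2 = 1296 ≡ 36 (mod 70)
34^32 ≡ 36^2 = 1296 ≡ 36 (mod 70)
34^64 ≡ 36^2 = 1296 ≡ 36 (mod 70)
34^128 ≡ 36^2 = 1296 ≡ 36 (mod 70)
34^256 ≡ 36^2 = 1296 ≡ 36 (mod 70)
34^512 ≡ 36^2 = 1296 ≡ 36 (mod 70)
34^692 = 34^512 × 34^128 × 34^32 × 34^16 × 34^4 ≡ 36 × 36 × 36 × 36 × 36 (mod 70).
Accumulate the product:
36 × 36 = 1296 ≡ 36
36 × 36 = 1296 ≡ 36
36 × 36 = 1296 ≡ 36
36 × 36 = 1296 ≡ 36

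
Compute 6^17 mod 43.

Using repeated squaring:
17 in binary is 10001, i.e. 17 = 16 + 1.
6^1 ≡ 6 (mod 43)
6^2 ≡ 6^2 = 36 (mod 43)
6^4 ≡ 36^2 = 1296 ≡ 6 (mod 43)
6^8 ≡ 6^2 = 36 (mod 43)
6^16 ≡ 36^2 = 1296 ≡ 6 (mod 43)
6^17 = 6^16 · 6^1 ≡ 6 · 6 (mod 43).
6 · 6 = 36 ≡ 36 (mod 43).

36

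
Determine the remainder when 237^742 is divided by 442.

237^1 ≡ 237 (mod 442)
237^2 ≡ 237^2 = 56169 ≡ 35 (mod 442)
237^4 ≡ 35^2 = 1225 ≡ 341 (mod 442)
237^8 ≡ 341^2 = 116281 ≡ 35 (mod 442)
237^16 ≡ 35^2 = 1225 ≡ 341 (mod 442)
237^32 ≡ 341^2 = 116281 ≡ 35 (mod 442)
237^64 ≡ 35^2 = 1225 ≡ 341 (mod 442)
237^128 ≡ 341^2 = 116281 ≡ 35 (mod 442)
237^256 ≡ 35^2 = 1225 ≡ 341 (mod 442)
237^512 ≡ 341^2 = 116281 ≡ 35 (mod 442)
237^742 = 237^512 · 237^128 · 237^64 · 237^32 · 237^4 · 237^2 ≡ 35 · 35 · 341 · 35 · 341 · 35 (mod 442).
Accumulate the product:
35 · 35 = 1225 ≡ 341
341 · 341 = 116281 ≡ 35
35 · 35 = 1225 ≡ 341
341 · 341 = 116281 ≡ 35
35 · 35 = 1225 ≡ 341

341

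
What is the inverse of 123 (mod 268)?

207

268 = 2·123 + 22
123 = 5·22 + 13
22 = 1·13 + 9
13 = 1·9 + 4
9 = 2·4 + 1
4 = 4·1 + 0
gcd(123, 268) = 1, so the inverse exists.
Bézout: 1 = 28·268 − 61·123.
So 123⁻¹ ≡ −61 ≡ 207 (mod 268).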